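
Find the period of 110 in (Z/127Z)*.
126

127 is prime, so ord(110) divides φ(127) = 126.
Divisors of 126: 1, 2, 3, 6, 7, 9, 14, 18, 21, 42, 63, 126.
Repeated squaring: 110^1 ≡ 110, 110^2 ≡ 35, 110^4 ≡ 82, 110^8 ≡ 120, 110^16 ≡ 49, 110^32 ≡ 115, 110^64 ≡ 17 (mod 127).
Test 110^d mod 127 for each divisor d in increasing order:
110^1 ≡ 110
110^2 ≡ 35
110^3 = 110^2·110^1 ≡ 40
110^6 = 110^4·110^2 ≡ 76
110^7 = 110^4·110^2·110^1 ≡ 105
110^9 = 110^8·110^1 ≡ 119
110^14 = 110^8·110^4·110^2 ≡ 103
110^18 = 110^16·110^2 ≡ 64
110^21 = 110^16·110^4·110^1 ≡ 20
110^42 = 110^32·110^8·110^2 ≡ 19
110^63 = 110^32·110^16·110^8·110^4·110^2·110^1 ≡ 126
110^126 = 110^64·110^32·110^16·110^8·110^4·110^2 ≡ 1  ← first divisor giving 1
The order is 126.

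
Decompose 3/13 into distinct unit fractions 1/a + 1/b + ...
1/5 + 1/33 + 1/2145

Greedy algorithm:
3/13: ceiling(13/3) = 5, use 1/5
2/65: ceiling(65/2) = 33, use 1/33
1/2145: ceiling(2145/1) = 2145, use 1/2145
Result: 3/13 = 1/5 + 1/33 + 1/2145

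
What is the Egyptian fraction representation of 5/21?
1/5 + 1/27 + 1/945

Greedy algorithm:
5/21: ceiling(21/5) = 5, use 1/5
4/105: ceiling(105/4) = 27, use 1/27
1/945: ceiling(945/1) = 945, use 1/945
Result: 5/21 = 1/5 + 1/27 + 1/945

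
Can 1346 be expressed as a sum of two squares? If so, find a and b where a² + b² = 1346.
11² + 35² (a=11, b=35)

Factorization: 1346 = 2 × 673
By Fermat: n is sum of two squares iff every prime p ≡ 3 (mod 4) appears to even power.
All primes ≡ 3 (mod 4) appear to even power.
Search a = 0, 1, 2, … for 1346 - a² a perfect square: first hit at a = 11: 1346 - 121 = 1225 = 35².
1346 = 11² + 35² = 121 + 1225 ✓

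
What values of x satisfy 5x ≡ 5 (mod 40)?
x ≡ 1 (mod 8)

gcd(5, 40) = 5, which divides 5, so solutions exist.
Divide through by 5: x ≡ 1 (mod 8).
The coefficient of x is now 1, so x ≡ 1 (mod 8).
Check: 5 × 1 = 5 ≡ 5 (mod 40).
x ≡ 1 (mod 8), giving 5 solutions mod 40.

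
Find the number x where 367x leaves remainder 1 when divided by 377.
113

gcd(367, 377) = 1, so the inverse exists.
Extended Euclidean algorithm on (377, 367):
377 = 1 × 367 + 10  ⟹  10 = (1)·377 + (-1)·367
367 = 36 × 10 + 7  ⟹  7 = (-36)·377 + (37)·367
10 = 1 × 7 + 3  ⟹  3 = (37)·377 + (-38)·367
7 = 2 × 3 + 1  ⟹  1 = (-110)·377 + (113)·367
So (113)·367 ≡ 1 (mod 377), i.e. 367^(-1) ≡ 113 (mod 377).
Check: 367 × 113 = 41471 ≡ 1 (mod 377)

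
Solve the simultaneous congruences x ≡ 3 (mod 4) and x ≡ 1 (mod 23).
47

Using Chinese Remainder Theorem:
M = 4 × 23 = 92
M1 = 23, M2 = 4
y1 = 23^(-1) mod 4 = 3
y2 = 4^(-1) mod 23 = 6
x = (3×23×3 + 1×4×6) mod 92 = 47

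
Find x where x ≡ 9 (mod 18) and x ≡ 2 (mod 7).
9

Using Chinese Remainder Theorem:
M = 18 × 7 = 126
M1 = 7, M2 = 18
y1 = 7^(-1) mod 18 = 13
y2 = 18^(-1) mod 7 = 2
x = (9×7×13 + 2×18×2) mod 126 = 9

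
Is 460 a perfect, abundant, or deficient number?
abundant

Proper divisors of 460: sum = 1 + 2 + 4 + 5 + 10 + 20 + 23 + 46 + 92 + 115 + 230 = 548
Since 548 > 460, 460 is abundant.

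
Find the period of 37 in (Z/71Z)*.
7

71 is prime, so ord(37) divides φ(71) = 70.
Divisors of 70: 1, 2, 5, 7, 10, 14, 35, 70.
Repeated squaring: 37^1 ≡ 37, 37^2 ≡ 20, 37^4 ≡ 45, 37^8 ≡ 37, 37^16 ≡ 20, 37^32 ≡ 45, 37^64 ≡ 37 (mod 71).
Test 37^d mod 71 for each divisor d in increasing order:
37^1 ≡ 37
37^2 ≡ 20
37^5 = 37^4·37^1 ≡ 32
37^7 = 37^4·37^2·37^1 ≡ 1  ← first divisor giving 1
The order is 7.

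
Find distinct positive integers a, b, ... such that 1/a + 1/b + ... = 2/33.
1/17 + 1/561

Greedy algorithm:
2/33: ceiling(33/2) = 17, use 1/17
1/561: ceiling(561/1) = 561, use 1/561
Result: 2/33 = 1/17 + 1/561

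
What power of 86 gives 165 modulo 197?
41

Baby-step giant-step with step n = ⌈√197⌉ = 15.
Baby steps 86^j mod 197 (j:value) for j=0..14: 0:1, 1:86, 2:107, 3:140, 4:23, 5:8, 6:97, 7:68, 8:135, 9:184, 10:64, 11:185, 12:150, 13:95, 14:93.
Giant-step multiplier: 86^(-15) ≡ 86^(196-15) = 86^181 ≡ 192 (mod 197).
Giant steps γ_i = 165·192^i mod 197: γ_0=165, γ_1=160, γ_2=185 (in table at j=11).
x = i·n + j = 2·15 + 11 = 41.
Check: 86^41 ≡ 165 (mod 197).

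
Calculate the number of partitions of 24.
1575

p(n) counts ways to write n as a sum of positive integers (order ignored).
Euler's pentagonal recurrence: p(k) = p(k-1) + p(k-2) - p(k-5) - p(k-7) + p(k-12) + p(k-15) - ... (offsets j(3j∓1)/2, signs ++--, p(0)=1, p(<0)=0).
DP table for k = 0..23: p(0)=1, p(1)=1, p(2)=2, p(3)=3, p(4)=5, p(5)=7, p(6)=11, p(7)=15, p(8)=22, p(9)=30, p(10)=42, p(11)=56, p(12)=77, p(13)=101, p(14)=135, p(15)=176, p(16)=231, p(17)=297, p(18)=385, p(19)=490, p(20)=627, p(21)=792, p(22)=1002, p(23)=1255.
Final step: p(24) = p(23) + p(22) - p(19) - p(17) + p(12) + p(9) - p(2)
= 1255 + 1002 - 490 - 297 + 77 + 30 - 2
= 1575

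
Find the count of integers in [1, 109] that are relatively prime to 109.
108

109 = 109
φ(n) = n × ∏(1 - 1/p) for each prime p dividing n
φ(109) = 109 × (1 - 1/109) = 108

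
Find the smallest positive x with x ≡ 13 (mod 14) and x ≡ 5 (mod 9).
41

Using Chinese Remainder Theorem:
M = 14 × 9 = 126
M1 = 9, M2 = 14
y1 = 9^(-1) mod 14 = 11
y2 = 14^(-1) mod 9 = 2
x = (13×9×11 + 5×14×2) mod 126 = 41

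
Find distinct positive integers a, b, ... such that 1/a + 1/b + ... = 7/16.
1/3 + 1/10 + 1/240

Greedy algorithm:
7/16: ceiling(16/7) = 3, use 1/3
5/48: ceiling(48/5) = 10, use 1/10
1/240: ceiling(240/1) = 240, use 1/240
Result: 7/16 = 1/3 + 1/10 + 1/240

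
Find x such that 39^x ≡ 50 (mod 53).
15

Baby-step giant-step with step n = ⌈√53⌉ = 8.
Baby steps 39^j mod 53 (j:value) for j=0..7: 0:1, 1:39, 2:37, 3:12, 4:44, 5:20, 6:38, 7:51.
Giant-step multiplier: 39^(-8) ≡ 39^(52-8) = 39^44 ≡ 36 (mod 53).
Giant steps γ_i = 50·36^i mod 53: γ_0=50, γ_1=51 (in table at j=7).
x = i·n + j = 1·8 + 7 = 15.
Check: 39^15 ≡ 50 (mod 53).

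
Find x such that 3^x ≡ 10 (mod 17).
3

Baby-step giant-step with step n = ⌈√17⌉ = 5.
Baby steps 3^j mod 17 (j:value) for j=0..4: 0:1, 1:3, 2:9, 3:10, 4:13.
h = 10 is already in the table at j=3, so x = 3.
Check: 3^3 ≡ 10 (mod 17).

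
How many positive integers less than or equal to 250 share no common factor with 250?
100

250 = 2 × 5^3
φ(n) = n × ∏(1 - 1/p) for each prime p dividing n
φ(250) = 250 × (1 - 1/2) × (1 - 1/5) = 100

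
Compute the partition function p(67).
2679689

p(n) counts ways to write n as a sum of positive integers (order ignored).
Euler's pentagonal recurrence: p(k) = p(k-1) + p(k-2) - p(k-5) - p(k-7) + p(k-12) + p(k-15) - ... (offsets j(3j∓1)/2, signs ++--, p(0)=1, p(<0)=0).
DP table for k = 0..66: p(0)=1, p(1)=1, p(2)=2, p(3)=3, p(4)=5, p(5)=7, p(6)=11, p(7)=15, p(8)=22, p(9)=30, p(10)=42, p(11)=56, p(12)=77, p(13)=101, p(14)=135, p(15)=176, p(16)=231, p(17)=297, p(18)=385, p(19)=490, p(20)=627, p(21)=792, p(22)=1002, p(23)=1255, p(24)=1575, p(25)=1958, p(26)=2436, p(27)=3010, p(28)=3718, p(29)=4565, p(30)=5604, p(31)=6842, p(32)=8349, p(33)=10143, p(34)=12310, p(35)=14883, p(36)=17977, p(37)=21637, p(38)=26015, p(39)=31185, p(40)=37338, p(41)=44583, p(42)=53174, p(43)=63261, p(44)=75175, p(45)=89134, p(46)=105558, p(47)=124754, p(48)=147273, p(49)=173525, p(50)=204226, p(51)=239943, p(52)=281589, p(53)=329931, p(54)=386155, p(55)=451276, p(56)=526823, p(57)=614154, p(58)=715220, p(59)=831820, p(60)=966467, p(61)=1121505, p(62)=1300156, p(63)=1505499, p(64)=1741630, p(65)=2012558, p(66)=2323520.
Final step: p(67) = p(66) + p(65) - p(62) - p(60) + p(55) + p(52) - p(45) - p(41) + p(32) + p(27) - p(16) - p(10)
= 2323520 + 2012558 - 1300156 - 966467 + 451276 + 281589 - 89134 - 44583 + 8349 + 3010 - 231 - 42
= 2679689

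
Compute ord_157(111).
26

157 is prime, so ord(111) divides φ(157) = 156.
Divisors of 156: 1, 2, 3, 4, 6, 12, 13, 26, 39, 52, 78, 156.
Repeated squaring: 111^1 ≡ 111, 111^2 ≡ 75, 111^4 ≡ 130, 111^8 ≡ 101, 111^16 ≡ 153, 111^32 ≡ 16, 111^64 ≡ 99, 111^128 ≡ 67 (mod 157).
Test 111^d mod 157 for each divisor d in increasing order:
111^1 ≡ 111
111^2 ≡ 75
111^3 = 111^2·111^1 ≡ 4
111^4 ≡ 130
111^6 = 111^4·111^2 ≡ 16
111^12 = 111^8·111^4 ≡ 99
111^13 = 111^8·111^4·111^1 ≡ 156
111^26 = 111^16·111^8·111^2 ≡ 1  ← first divisor giving 1
The order is 26.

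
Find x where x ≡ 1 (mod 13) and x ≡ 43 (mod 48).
235

Using Chinese Remainder Theorem:
M = 13 × 48 = 624
M1 = 48, M2 = 13
y1 = 48^(-1) mod 13 = 3
y2 = 13^(-1) mod 48 = 37
x = (1×48×3 + 43×13×37) mod 624 = 235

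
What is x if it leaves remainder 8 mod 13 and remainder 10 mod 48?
346

Using Chinese Remainder Theorem:
M = 13 × 48 = 624
M1 = 48, M2 = 13
y1 = 48^(-1) mod 13 = 3
y2 = 13^(-1) mod 48 = 37
x = (8×48×3 + 10×13×37) mod 624 = 346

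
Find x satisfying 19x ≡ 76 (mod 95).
x ≡ 4 (mod 5)

gcd(19, 95) = 19, which divides 76, so solutions exist.
Divide through by 19: x ≡ 4 (mod 5).
The coefficient of x is now 1, so x ≡ 4 (mod 5).
Check: 19 × 4 = 76 ≡ 76 (mod 95).
x ≡ 4 (mod 5), giving 19 solutions mod 95.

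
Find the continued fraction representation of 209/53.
[3; 1, 16, 1, 2]

Euclidean algorithm steps:
209 = 3 × 53 + 50
53 = 1 × 50 + 3
50 = 16 × 3 + 2
3 = 1 × 2 + 1
2 = 2 × 1 + 0
Continued fraction: [3; 1, 16, 1, 2]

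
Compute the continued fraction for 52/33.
[1; 1, 1, 2, 1, 4]

Euclidean algorithm steps:
52 = 1 × 33 + 19
33 = 1 × 19 + 14
19 = 1 × 14 + 5
14 = 2 × 5 + 4
5 = 1 × 4 + 1
4 = 4 × 1 + 0
Continued fraction: [1; 1, 1, 2, 1, 4]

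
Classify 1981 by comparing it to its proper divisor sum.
deficient

Proper divisors of 1981: sum = 1 + 7 + 283 = 291
Since 291 < 1981, 1981 is deficient.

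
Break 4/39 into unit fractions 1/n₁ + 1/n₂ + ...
1/10 + 1/390

Greedy algorithm:
4/39: ceiling(39/4) = 10, use 1/10
1/390: ceiling(390/1) = 390, use 1/390
Result: 4/39 = 1/10 + 1/390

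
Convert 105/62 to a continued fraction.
[1; 1, 2, 3, 1, 4]

Euclidean algorithm steps:
105 = 1 × 62 + 43
62 = 1 × 43 + 19
43 = 2 × 19 + 5
19 = 3 × 5 + 4
5 = 1 × 4 + 1
4 = 4 × 1 + 0
Continued fraction: [1; 1, 2, 3, 1, 4]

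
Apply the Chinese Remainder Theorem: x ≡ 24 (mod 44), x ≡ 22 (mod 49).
904

Using Chinese Remainder Theorem:
M = 44 × 49 = 2156
M1 = 49, M2 = 44
y1 = 49^(-1) mod 44 = 9
y2 = 44^(-1) mod 49 = 39
x = (24×49×9 + 22×44×39) mod 2156 = 904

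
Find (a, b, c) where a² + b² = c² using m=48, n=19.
(1943, 1824, 2665)

Euclid's formula: a = m² - n², b = 2mn, c = m² + n²
m = 48, n = 19
a = 48² - 19² = 2304 - 361 = 1943
b = 2 × 48 × 19 = 1824
c = 48² + 19² = 2304 + 361 = 2665
Verification: 1943² + 1824² = 3775249 + 3326976 = 7102225 = 2665² ✓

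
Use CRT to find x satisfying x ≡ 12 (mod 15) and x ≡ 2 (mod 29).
147

Using Chinese Remainder Theorem:
M = 15 × 29 = 435
M1 = 29, M2 = 15
y1 = 29^(-1) mod 15 = 14
y2 = 15^(-1) mod 29 = 2
x = (12×29×14 + 2×15×2) mod 435 = 147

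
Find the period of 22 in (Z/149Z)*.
74

149 is prime, so ord(22) divides φ(149) = 148.
Divisors of 148: 1, 2, 4, 37, 74, 148.
Repeated squaring: 22^1 ≡ 22, 22^2 ≡ 37, 22^4 ≡ 28, 22^8 ≡ 39, 22^16 ≡ 31, 22^32 ≡ 67, 22^64 ≡ 19, 22^128 ≡ 63 (mod 149).
Test 22^d mod 149 for each divisor d in increasing order:
22^1 ≡ 22
22^2 ≡ 37
22^4 ≡ 28
22^37 = 22^32·22^4·22^1 ≡ 148
22^74 = 22^64·22^8·22^2 ≡ 1  ← first divisor giving 1
The order is 74.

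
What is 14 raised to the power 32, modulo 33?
31

Repeated squaring. Binary of 32 = 100000.
14^1 ≡ 14 (mod 33); 14^2 ≡ 31 (mod 33); 14^4 ≡ 4 (mod 33); 14^8 ≡ 16 (mod 33); 14^16 ≡ 25 (mod 33); 14^32 ≡ 31 (mod 33)
14^32 = 14^32 ≡ 31 (mod 33)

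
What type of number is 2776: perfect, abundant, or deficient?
deficient

Proper divisors of 2776: sum = 1 + 2 + 4 + 8 + 347 + 694 + 1388 = 2444
Since 2444 < 2776, 2776 is deficient.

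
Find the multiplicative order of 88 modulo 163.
81

163 is prime, so ord(88) divides φ(163) = 162.
Divisors of 162: 1, 2, 3, 6, 9, 18, 27, 54, 81, 162.
Repeated squaring: 88^1 ≡ 88, 88^2 ≡ 83, 88^4 ≡ 43, 88^8 ≡ 56, 88^16 ≡ 39, 88^32 ≡ 54, 88^64 ≡ 145, 88^128 ≡ 161 (mod 163).
Test 88^d mod 163 for each divisor d in increasing order:
88^1 ≡ 88
88^2 ≡ 83
88^3 = 88^2·88^1 ≡ 132
88^6 = 88^4·88^2 ≡ 146
88^9 = 88^8·88^1 ≡ 38
88^18 = 88^16·88^2 ≡ 140
88^27 = 88^16·88^8·88^2·88^1 ≡ 104
88^54 = 88^32·88^16·88^4·88^2 ≡ 58
88^81 = 88^64·88^16·88^1 ≡ 1  ← first divisor giving 1
The order is 81.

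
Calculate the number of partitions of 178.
571701605655

p(n) counts ways to write n as a sum of positive integers (order ignored).
Euler's pentagonal recurrence: p(k) = p(k-1) + p(k-2) - p(k-5) - p(k-7) + p(k-12) + p(k-15) - ... (offsets j(3j∓1)/2, signs ++--, p(0)=1, p(<0)=0).
DP table for k = 0..177: p(0)=1, p(1)=1, p(2)=2, p(3)=3, p(4)=5, p(5)=7, p(6)=11, p(7)=15, p(8)=22, p(9)=30, p(10)=42, p(11)=56, p(12)=77, p(13)=101, p(14)=135, p(15)=176, p(16)=231, p(17)=297, p(18)=385, p(19)=490, p(20)=627, p(21)=792, p(22)=1002, p(23)=1255, p(24)=1575, p(25)=1958, p(26)=2436, p(27)=3010, p(28)=3718, p(29)=4565, p(30)=5604, p(31)=6842, p(32)=8349, p(33)=10143, p(34)=12310, p(35)=14883, p(36)=17977, p(37)=21637, p(38)=26015, p(39)=31185, p(40)=37338, p(41)=44583, p(42)=53174, p(43)=63261, p(44)=75175, p(45)=89134, p(46)=105558, p(47)=124754, p(48)=147273, p(49)=173525, p(50)=204226, p(51)=239943, p(52)=281589, p(53)=329931, p(54)=386155, p(55)=451276, p(56)=526823, p(57)=614154, p(58)=715220, p(59)=831820, p(60)=966467, p(61)=1121505, p(62)=1300156, p(63)=1505499, p(64)=1741630, p(65)=2012558, p(66)=2323520, p(67)=2679689, p(68)=3087735, p(69)=3554345, p(70)=4087968, p(71)=4697205, p(72)=5392783, p(73)=6185689, p(74)=7089500, p(75)=8118264, p(76)=9289091, p(77)=10619863, p(78)=12132164, p(79)=13848650, p(80)=15796476, p(81)=18004327, p(82)=20506255, p(83)=23338469, p(84)=26543660, p(85)=30167357, p(86)=34262962, p(87)=38887673, p(88)=44108109, p(89)=49995925, p(90)=56634173, p(91)=64112359, p(92)=72533807, p(93)=82010177, p(94)=92669720, p(95)=104651419, p(96)=118114304, p(97)=133230930, p(98)=150198136, p(99)=169229875, p(100)=190569292, p(101)=214481126, p(102)=241265379, p(103)=271248950, p(104)=304801365, p(105)=342325709, p(106)=384276336, p(107)=431149389, p(108)=483502844, p(109)=541946240, p(110)=607163746, p(111)=679903203, p(112)=761002156, p(113)=851376628, p(114)=952050665, p(115)=1064144451, p(116)=1188908248, p(117)=1327710076, p(118)=1482074143, p(119)=1653668665, p(120)=1844349560, p(121)=2056148051, p(122)=2291320912, p(123)=2552338241, p(124)=2841940500, p(125)=3163127352, p(126)=3519222692, p(127)=3913864295, p(128)=4351078600, p(129)=4835271870, p(130)=5371315400, p(131)=5964539504, p(132)=6620830889, p(133)=7346629512, p(134)=8149040695, p(135)=9035836076, p(136)=10015581680, p(137)=11097645016, p(138)=12292341831, p(139)=13610949895, p(140)=15065878135, p(141)=16670689208, p(142)=18440293320, p(143)=20390982757, p(144)=22540654445, p(145)=24908858009, p(146)=27517052599, p(147)=30388671978, p(148)=33549419497, p(149)=37027355200, p(150)=40853235313, p(151)=45060624582, p(152)=49686288421, p(153)=54770336324, p(154)=60356673280, p(155)=66493182097, p(156)=73232243759, p(157)=80630964769, p(158)=88751778802, p(159)=97662728555, p(160)=107438159466, p(161)=118159068427, p(162)=129913904637, p(163)=142798995930, p(164)=156919475295, p(165)=172389800255, p(166)=189334822579, p(167)=207890420102, p(168)=228204732751, p(169)=250438925115, p(170)=274768617130, p(171)=301384802048, p(172)=330495499613, p(173)=362326859895, p(174)=397125074750, p(175)=435157697830, p(176)=476715857290, p(177)=522115831195.
Final step: p(178) = p(177) + p(176) - p(173) - p(171) + p(166) + p(163) - p(156) - p(152) + p(143) + p(138) - p(127) - p(121) + p(108) + p(101) - p(86) - p(78) + p(61) + p(52) - p(33) - p(23) + p(2)
= 522115831195 + 476715857290 - 362326859895 - 301384802048 + 189334822579 + 142798995930 - 73232243759 - 49686288421 + 20390982757 + 12292341831 - 3913864295 - 2056148051 + 483502844 + 214481126 - 34262962 - 12132164 + 1121505 + 281589 - 10143 - 1255 + 2
= 571701605655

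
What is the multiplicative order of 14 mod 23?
22

23 is prime, so ord(14) divides φ(23) = 22.
Divisors of 22: 1, 2, 11, 22.
Repeated squaring: 14^1 ≡ 14, 14^2 ≡ 12, 14^4 ≡ 6, 14^8 ≡ 13, 14^16 ≡ 8 (mod 23).
Test 14^d mod 23 for each divisor d in increasing order:
14^1 ≡ 14
14^2 ≡ 12
14^11 = 14^8·14^2·14^1 ≡ 22
14^22 = 14^16·14^4·14^2 ≡ 1  ← first divisor giving 1
The order is 22.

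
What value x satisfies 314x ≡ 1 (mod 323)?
287

gcd(314, 323) = 1, so the inverse exists.
Extended Euclidean algorithm on (323, 314):
323 = 1 × 314 + 9  ⟹  9 = (1)·323 + (-1)·314
314 = 34 × 9 + 8  ⟹  8 = (-34)·323 + (35)·314
9 = 1 × 8 + 1  ⟹  1 = (35)·323 + (-36)·314
So (-36)·314 ≡ 1 (mod 323), i.e. 314^(-1) ≡ -36 ≡ 287 (mod 323).
Check: 314 × 287 = 90118 ≡ 1 (mod 323)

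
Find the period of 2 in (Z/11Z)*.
10

11 is prime, so ord(2) divides φ(11) = 10.
Divisors of 10: 1, 2, 5, 10.
Repeated squaring: 2^1 ≡ 2, 2^2 ≡ 4, 2^4 ≡ 5, 2^8 ≡ 3 (mod 11).
Test 2^d mod 11 for each divisor d in increasing order:
2^1 ≡ 2
2^2 ≡ 4
2^5 = 2^4·2^1 ≡ 10
2^10 = 2^8·2^2 ≡ 1  ← first divisor giving 1
The order is 10.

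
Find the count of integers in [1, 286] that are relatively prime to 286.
120

286 = 2 × 11 × 13
φ(n) = n × ∏(1 - 1/p) for each prime p dividing n
φ(286) = 286 × (1 - 1/2) × (1 - 1/11) × (1 - 1/13) = 120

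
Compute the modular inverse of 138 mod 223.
202

gcd(138, 223) = 1, so the inverse exists.
Extended Euclidean algorithm on (223, 138):
223 = 1 × 138 + 85  ⟹  85 = (1)·223 + (-1)·138
138 = 1 × 85 + 53  ⟹  53 = (-1)·223 + (2)·138
85 = 1 × 53 + 32  ⟹  32 = (2)·223 + (-3)·138
53 = 1 × 32 + 21  ⟹  21 = (-3)·223 + (5)·138
32 = 1 × 21 + 11  ⟹  11 = (5)·223 + (-8)·138
21 = 1 × 11 + 10  ⟹  10 = (-8)·223 + (13)·138
11 = 1 × 10 + 1  ⟹  1 = (13)·223 + (-21)·138
So (-21)·138 ≡ 1 (mod 223), i.e. 138^(-1) ≡ -21 ≡ 202 (mod 223).
Check: 138 × 202 = 27876 ≡ 1 (mod 223)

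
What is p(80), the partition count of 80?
15796476

p(n) counts ways to write n as a sum of positive integers (order ignored).
Euler's pentagonal recurrence: p(k) = p(k-1) + p(k-2) - p(k-5) - p(k-7) + p(k-12) + p(k-15) - ... (offsets j(3j∓1)/2, signs ++--, p(0)=1, p(<0)=0).
DP table for k = 0..79: p(0)=1, p(1)=1, p(2)=2, p(3)=3, p(4)=5, p(5)=7, p(6)=11, p(7)=15, p(8)=22, p(9)=30, p(10)=42, p(11)=56, p(12)=77, p(13)=101, p(14)=135, p(15)=176, p(16)=231, p(17)=297, p(18)=385, p(19)=490, p(20)=627, p(21)=792, p(22)=1002, p(23)=1255, p(24)=1575, p(25)=1958, p(26)=2436, p(27)=3010, p(28)=3718, p(29)=4565, p(30)=5604, p(31)=6842, p(32)=8349, p(33)=10143, p(34)=12310, p(35)=14883, p(36)=17977, p(37)=21637, p(38)=26015, p(39)=31185, p(40)=37338, p(41)=44583, p(42)=53174, p(43)=63261, p(44)=75175, p(45)=89134, p(46)=105558, p(47)=124754, p(48)=147273, p(49)=173525, p(50)=204226, p(51)=239943, p(52)=281589, p(53)=329931, p(54)=386155, p(55)=451276, p(56)=526823, p(57)=614154, p(58)=715220, p(59)=831820, p(60)=966467, p(61)=1121505, p(62)=1300156, p(63)=1505499, p(64)=1741630, p(65)=2012558, p(66)=2323520, p(67)=2679689, p(68)=3087735, p(69)=3554345, p(70)=4087968, p(71)=4697205, p(72)=5392783, p(73)=6185689, p(74)=7089500, p(75)=8118264, p(76)=9289091, p(77)=10619863, p(78)=12132164, p(79)=13848650.
Final step: p(80) = p(79) + p(78) - p(75) - p(73) + p(68) + p(65) - p(58) - p(54) + p(45) + p(40) - p(29) - p(23) + p(10) + p(3)
= 13848650 + 12132164 - 8118264 - 6185689 + 3087735 + 2012558 - 715220 - 386155 + 89134 + 37338 - 4565 - 1255 + 42 + 3
= 15796476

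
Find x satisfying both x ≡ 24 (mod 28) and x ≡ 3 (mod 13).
276

Using Chinese Remainder Theorem:
M = 28 × 13 = 364
M1 = 13, M2 = 28
y1 = 13^(-1) mod 28 = 13
y2 = 28^(-1) mod 13 = 7
x = (24×13×13 + 3×28×7) mod 364 = 276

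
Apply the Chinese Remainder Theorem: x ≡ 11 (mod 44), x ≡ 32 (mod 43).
935

Using Chinese Remainder Theorem:
M = 44 × 43 = 1892
M1 = 43, M2 = 44
y1 = 43^(-1) mod 44 = 43
y2 = 44^(-1) mod 43 = 1
x = (11×43×43 + 32×44×1) mod 1892 = 935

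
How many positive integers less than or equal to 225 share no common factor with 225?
120

225 = 3^2 × 5^2
φ(n) = n × ∏(1 - 1/p) for each prime p dividing n
φ(225) = 225 × (1 - 1/3) × (1 - 1/5) = 120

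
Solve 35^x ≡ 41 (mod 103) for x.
10

Baby-step giant-step with step n = ⌈√103⌉ = 11.
Baby steps 35^j mod 103 (j:value) for j=0..10: 0:1, 1:35, 2:92, 3:27, 4:18, 5:12, 6:8, 7:74, 8:15, 9:10, 10:41.
h = 41 is already in the table at j=10, so x = 10.
Check: 35^10 ≡ 41 (mod 103).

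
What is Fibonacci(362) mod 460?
321

Matrix identity: Q^n = [[F_(n+1), F_n], [F_n, F_(n-1)]] with Q = [[1,1],[1,0]].
n = 362 = 101101010₂. Square-and-multiply, entries mod 460:
Q^1 = [[1,1],[1,0]]
Q^2 = (Q^1)² = [[2,1],[1,1]]
Q^5 = (Q^2)²·Q = [[8,5],[5,3]]
Q^11 = (Q^5)²·Q = [[144,89],[89,55]]
Q^22 = (Q^11)² = [[137,231],[231,366]]
Q^45 = (Q^22)²·Q = [[183,370],[370,273]]
Q^90 = (Q^45)² = [[189,360],[360,289]]
Q^181 = (Q^90)²·Q = [[221,181],[181,40]]
Q^362 = (Q^181)² = [[182,321],[321,321]]
F_362 mod 460 = Q^362[0][1] = 321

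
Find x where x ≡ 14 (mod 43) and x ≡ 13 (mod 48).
1261

Using Chinese Remainder Theorem:
M = 43 × 48 = 2064
M1 = 48, M2 = 43
y1 = 48^(-1) mod 43 = 26
y2 = 43^(-1) mod 48 = 19
x = (14×48×26 + 13×43×19) mod 2064 = 1261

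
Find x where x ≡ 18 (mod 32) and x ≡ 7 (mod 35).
882

Using Chinese Remainder Theorem:
M = 32 × 35 = 1120
M1 = 35, M2 = 32
y1 = 35^(-1) mod 32 = 11
y2 = 32^(-1) mod 35 = 23
x = (18×35×11 + 7×32×23) mod 1120 = 882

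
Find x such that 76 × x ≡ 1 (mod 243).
16

gcd(76, 243) = 1, so the inverse exists.
Extended Euclidean algorithm on (243, 76):
243 = 3 × 76 + 15  ⟹  15 = (1)·243 + (-3)·76
76 = 5 × 15 + 1  ⟹  1 = (-5)·243 + (16)·76
So (16)·76 ≡ 1 (mod 243), i.e. 76^(-1) ≡ 16 (mod 243).
Check: 76 × 16 = 1216 ≡ 1 (mod 243)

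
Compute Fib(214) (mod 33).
14

Matrix identity: Q^n = [[F_(n+1), F_n], [F_n, F_(n-1)]] with Q = [[1,1],[1,0]].
n = 214 = 11010110₂. Square-and-multiply, entries mod 33:
Q^1 = [[1,1],[1,0]]
Q^3 = (Q^1)²·Q = [[3,2],[2,1]]
Q^6 = (Q^3)² = [[13,8],[8,5]]
Q^13 = (Q^6)²·Q = [[14,2],[2,12]]
Q^26 = (Q^13)² = [[2,19],[19,16]]
Q^53 = (Q^26)²·Q = [[14,2],[2,12]]
Q^107 = (Q^53)²·Q = [[21,2],[2,19]]
Q^214 = (Q^107)² = [[16,14],[14,2]]
F_214 mod 33 = Q^214[0][1] = 14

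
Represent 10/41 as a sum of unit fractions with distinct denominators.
1/5 + 1/23 + 1/2358 + 1/11117970

Greedy algorithm:
10/41: ceiling(41/10) = 5, use 1/5
9/205: ceiling(205/9) = 23, use 1/23
2/4715: ceiling(4715/2) = 2358, use 1/2358
1/11117970: ceiling(11117970/1) = 11117970, use 1/11117970
Result: 10/41 = 1/5 + 1/23 + 1/2358 + 1/11117970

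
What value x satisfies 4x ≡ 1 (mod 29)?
22

gcd(4, 29) = 1, so the inverse exists.
Extended Euclidean algorithm on (29, 4):
29 = 7 × 4 + 1  ⟹  1 = (1)·29 + (-7)·4
So (-7)·4 ≡ 1 (mod 29), i.e. 4^(-1) ≡ -7 ≡ 22 (mod 29).
Check: 4 × 22 = 88 ≡ 1 (mod 29)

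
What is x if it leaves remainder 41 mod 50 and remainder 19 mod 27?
991

Using Chinese Remainder Theorem:
M = 50 × 27 = 1350
M1 = 27, M2 = 50
y1 = 27^(-1) mod 50 = 13
y2 = 50^(-1) mod 27 = 20
x = (41×27×13 + 19×50×20) mod 1350 = 991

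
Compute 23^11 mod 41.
23

Repeated squaring. Binary of 11 = 1011.
23^1 ≡ 23 (mod 41); 23^2 ≡ 37 (mod 41); 23^4 ≡ 16 (mod 41); 23^8 ≡ 10 (mod 41)
23^11 = 23^1 × 23^2 × 23^8 ≡ 23 (mod 41)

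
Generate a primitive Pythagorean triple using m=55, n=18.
(2701, 1980, 3349)

Euclid's formula: a = m² - n², b = 2mn, c = m² + n²
m = 55, n = 18
a = 55² - 18² = 3025 - 324 = 2701
b = 2 × 55 × 18 = 1980
c = 55² + 18² = 3025 + 324 = 3349
Verification: 2701² + 1980² = 7295401 + 3920400 = 11215801 = 3349² ✓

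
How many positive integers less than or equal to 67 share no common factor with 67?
66

67 = 67
φ(n) = n × ∏(1 - 1/p) for each prime p dividing n
φ(67) = 67 × (1 - 1/67) = 66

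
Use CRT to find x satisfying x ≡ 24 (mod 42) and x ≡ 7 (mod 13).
150

Using Chinese Remainder Theorem:
M = 42 × 13 = 546
M1 = 13, M2 = 42
y1 = 13^(-1) mod 42 = 13
y2 = 42^(-1) mod 13 = 9
x = (24×13×13 + 7×42×9) mod 546 = 150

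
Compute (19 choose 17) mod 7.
3

Using Lucas' theorem:
Write n=19 and k=17 in base 7:
n in base 7: [2, 5]
k in base 7: [2, 3]
C(19,17) mod 7 = ∏ C(n_i, k_i) mod 7
Digit binomials (mod 7): C(2,2) = 1; C(5,3) = 10 ≡ 3
Product: 1 × 3 = 3 ≡ 3 (mod 7)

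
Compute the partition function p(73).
6185689

p(n) counts ways to write n as a sum of positive integers (order ignored).
Euler's pentagonal recurrence: p(k) = p(k-1) + p(k-2) - p(k-5) - p(k-7) + p(k-12) + p(k-15) - ... (offsets j(3j∓1)/2, signs ++--, p(0)=1, p(<0)=0).
DP table for k = 0..72: p(0)=1, p(1)=1, p(2)=2, p(3)=3, p(4)=5, p(5)=7, p(6)=11, p(7)=15, p(8)=22, p(9)=30, p(10)=42, p(11)=56, p(12)=77, p(13)=101, p(14)=135, p(15)=176, p(16)=231, p(17)=297, p(18)=385, p(19)=490, p(20)=627, p(21)=792, p(22)=1002, p(23)=1255, p(24)=1575, p(25)=1958, p(26)=2436, p(27)=3010, p(28)=3718, p(29)=4565, p(30)=5604, p(31)=6842, p(32)=8349, p(33)=10143, p(34)=12310, p(35)=14883, p(36)=17977, p(37)=21637, p(38)=26015, p(39)=31185, p(40)=37338, p(41)=44583, p(42)=53174, p(43)=63261, p(44)=75175, p(45)=89134, p(46)=105558, p(47)=124754, p(48)=147273, p(49)=173525, p(50)=204226, p(51)=239943, p(52)=281589, p(53)=329931, p(54)=386155, p(55)=451276, p(56)=526823, p(57)=614154, p(58)=715220, p(59)=831820, p(60)=966467, p(61)=1121505, p(62)=1300156, p(63)=1505499, p(64)=1741630, p(65)=2012558, p(66)=2323520, p(67)=2679689, p(68)=3087735, p(69)=3554345, p(70)=4087968, p(71)=4697205, p(72)=5392783.
Final step: p(73) = p(72) + p(71) - p(68) - p(66) + p(61) + p(58) - p(51) - p(47) + p(38) + p(33) - p(22) - p(16) + p(3)
= 5392783 + 4697205 - 3087735 - 2323520 + 1121505 + 715220 - 239943 - 124754 + 26015 + 10143 - 1002 - 231 + 3
= 6185689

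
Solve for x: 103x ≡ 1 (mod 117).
25

gcd(103, 117) = 1, so the inverse exists.
Extended Euclidean algorithm on (117, 103):
117 = 1 × 103 + 14  ⟹  14 = (1)·117 + (-1)·103
103 = 7 × 14 + 5  ⟹  5 = (-7)·117 + (8)·103
14 = 2 × 5 + 4  ⟹  4 = (15)·117 + (-17)·103
5 = 1 × 4 + 1  ⟹  1 = (-22)·117 + (25)·103
So (25)·103 ≡ 1 (mod 117), i.e. 103^(-1) ≡ 25 (mod 117).
Check: 103 × 25 = 2575 ≡ 1 (mod 117)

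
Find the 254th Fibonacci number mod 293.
96

Matrix identity: Q^n = [[F_(n+1), F_n], [F_n, F_(n-1)]] with Q = [[1,1],[1,0]].
n = 254 = 11111110₂. Square-and-multiply, entries mod 293:
Q^1 = [[1,1],[1,0]]
Q^3 = (Q^1)²·Q = [[3,2],[2,1]]
Q^7 = (Q^3)²·Q = [[21,13],[13,8]]
Q^15 = (Q^7)²·Q = [[108,24],[24,84]]
Q^31 = (Q^15)²·Q = [[147,227],[227,213]]
Q^63 = (Q^31)²·Q = [[154,181],[181,266]]
Q^127 = (Q^63)²·Q = [[61,221],[221,133]]
Q^254 = (Q^127)² = [[115,96],[96,19]]
F_254 mod 293 = Q^254[0][1] = 96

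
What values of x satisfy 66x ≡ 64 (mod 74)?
x ≡ 29 (mod 37)

gcd(66, 74) = 2, which divides 64, so solutions exist.
Divide through by 2: 33x ≡ 32 (mod 37).
Find 33^(-1) mod 37 by the extended Euclidean algorithm:
37 = 1 × 33 + 4  ⟹  4 = (1)·37 + (-1)·33
33 = 8 × 4 + 1  ⟹  1 = (-8)·37 + (9)·33
So (9)·33 ≡ 1 (mod 37), i.e. 33^(-1) ≡ 9 (mod 37).
x ≡ 9 × 32 = 288 ≡ 29 (mod 37).
Check: 66 × 29 = 1914 ≡ 64 (mod 74).
x ≡ 29 (mod 37), giving 2 solutions mod 74.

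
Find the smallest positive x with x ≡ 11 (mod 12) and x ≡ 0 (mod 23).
23

Using Chinese Remainder Theorem:
M = 12 × 23 = 276
M1 = 23, M2 = 12
y1 = 23^(-1) mod 12 = 11
y2 = 12^(-1) mod 23 = 2
x = (11×23×11 + 0×12×2) mod 276 = 23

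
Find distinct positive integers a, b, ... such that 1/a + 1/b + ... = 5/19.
1/4 + 1/76

Greedy algorithm:
5/19: ceiling(19/5) = 4, use 1/4
1/76: ceiling(76/1) = 76, use 1/76
Result: 5/19 = 1/4 + 1/76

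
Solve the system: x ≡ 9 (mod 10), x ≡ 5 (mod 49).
299

Using Chinese Remainder Theorem:
M = 10 × 49 = 490
M1 = 49, M2 = 10
y1 = 49^(-1) mod 10 = 9
y2 = 10^(-1) mod 49 = 5
x = (9×49×9 + 5×10×5) mod 490 = 299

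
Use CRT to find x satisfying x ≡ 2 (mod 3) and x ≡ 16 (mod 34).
50

Using Chinese Remainder Theorem:
M = 3 × 34 = 102
M1 = 34, M2 = 3
y1 = 34^(-1) mod 3 = 1
y2 = 3^(-1) mod 34 = 23
x = (2×34×1 + 16×3×23) mod 102 = 50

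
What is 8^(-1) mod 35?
22

gcd(8, 35) = 1, so the inverse exists.
Extended Euclidean algorithm on (35, 8):
35 = 4 × 8 + 3  ⟹  3 = (1)·35 + (-4)·8
8 = 2 × 3 + 2  ⟹  2 = (-2)·35 + (9)·8
3 = 1 × 2 + 1  ⟹  1 = (3)·35 + (-13)·8
So (-13)·8 ≡ 1 (mod 35), i.e. 8^(-1) ≡ -13 ≡ 22 (mod 35).
Check: 8 × 22 = 176 ≡ 1 (mod 35)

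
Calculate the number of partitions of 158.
88751778802

p(n) counts ways to write n as a sum of positive integers (order ignored).
Euler's pentagonal recurrence: p(k) = p(k-1) + p(k-2) - p(k-5) - p(k-7) + p(k-12) + p(k-15) - ... (offsets j(3j∓1)/2, signs ++--, p(0)=1, p(<0)=0).
DP table for k = 0..157: p(0)=1, p(1)=1, p(2)=2, p(3)=3, p(4)=5, p(5)=7, p(6)=11, p(7)=15, p(8)=22, p(9)=30, p(10)=42, p(11)=56, p(12)=77, p(13)=101, p(14)=135, p(15)=176, p(16)=231, p(17)=297, p(18)=385, p(19)=490, p(20)=627, p(21)=792, p(22)=1002, p(23)=1255, p(24)=1575, p(25)=1958, p(26)=2436, p(27)=3010, p(28)=3718, p(29)=4565, p(30)=5604, p(31)=6842, p(32)=8349, p(33)=10143, p(34)=12310, p(35)=14883, p(36)=17977, p(37)=21637, p(38)=26015, p(39)=31185, p(40)=37338, p(41)=44583, p(42)=53174, p(43)=63261, p(44)=75175, p(45)=89134, p(46)=105558, p(47)=124754, p(48)=147273, p(49)=173525, p(50)=204226, p(51)=239943, p(52)=281589, p(53)=329931, p(54)=386155, p(55)=451276, p(56)=526823, p(57)=614154, p(58)=715220, p(59)=831820, p(60)=966467, p(61)=1121505, p(62)=1300156, p(63)=1505499, p(64)=1741630, p(65)=2012558, p(66)=2323520, p(67)=2679689, p(68)=3087735, p(69)=3554345, p(70)=4087968, p(71)=4697205, p(72)=5392783, p(73)=6185689, p(74)=7089500, p(75)=8118264, p(76)=9289091, p(77)=10619863, p(78)=12132164, p(79)=13848650, p(80)=15796476, p(81)=18004327, p(82)=20506255, p(83)=23338469, p(84)=26543660, p(85)=30167357, p(86)=34262962, p(87)=38887673, p(88)=44108109, p(89)=49995925, p(90)=56634173, p(91)=64112359, p(92)=72533807, p(93)=82010177, p(94)=92669720, p(95)=104651419, p(96)=118114304, p(97)=133230930, p(98)=150198136, p(99)=169229875, p(100)=190569292, p(101)=214481126, p(102)=241265379, p(103)=271248950, p(104)=304801365, p(105)=342325709, p(106)=384276336, p(107)=431149389, p(108)=483502844, p(109)=541946240, p(110)=607163746, p(111)=679903203, p(112)=761002156, p(113)=851376628, p(114)=952050665, p(115)=1064144451, p(116)=1188908248, p(117)=1327710076, p(118)=1482074143, p(119)=1653668665, p(120)=1844349560, p(121)=2056148051, p(122)=2291320912, p(123)=2552338241, p(124)=2841940500, p(125)=3163127352, p(126)=3519222692, p(127)=3913864295, p(128)=4351078600, p(129)=4835271870, p(130)=5371315400, p(131)=5964539504, p(132)=6620830889, p(133)=7346629512, p(134)=8149040695, p(135)=9035836076, p(136)=10015581680, p(137)=11097645016, p(138)=12292341831, p(139)=13610949895, p(140)=15065878135, p(141)=16670689208, p(142)=18440293320, p(143)=20390982757, p(144)=22540654445, p(145)=24908858009, p(146)=27517052599, p(147)=30388671978, p(148)=33549419497, p(149)=37027355200, p(150)=40853235313, p(151)=45060624582, p(152)=49686288421, p(153)=54770336324, p(154)=60356673280, p(155)=66493182097, p(156)=73232243759, p(157)=80630964769.
Final step: p(158) = p(157) + p(156) - p(153) - p(151) + p(146) + p(143) - p(136) - p(132) + p(123) + p(118) - p(107) - p(101) + p(88) + p(81) - p(66) - p(58) + p(41) + p(32) - p(13) - p(3)
= 80630964769 + 73232243759 - 54770336324 - 45060624582 + 27517052599 + 20390982757 - 10015581680 - 6620830889 + 2552338241 + 1482074143 - 431149389 - 214481126 + 44108109 + 18004327 - 2323520 - 715220 + 44583 + 8349 - 101 - 3
= 88751778802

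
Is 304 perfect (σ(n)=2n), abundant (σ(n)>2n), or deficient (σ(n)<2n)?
abundant

Proper divisors of 304: sum = 1 + 2 + 4 + 8 + 16 + 19 + 38 + 76 + 152 = 316
Since 316 > 304, 304 is abundant.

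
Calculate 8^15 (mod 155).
32

Repeated squaring. Binary of 15 = 1111.
8^1 ≡ 8 (mod 155); 8^2 ≡ 64 (mod 155); 8^4 ≡ 66 (mod 155); 8^8 ≡ 16 (mod 155)
8^15 = 8^1 × 8^2 × 8^4 × 8^8 ≡ 32 (mod 155)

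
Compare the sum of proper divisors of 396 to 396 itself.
abundant

Proper divisors of 396: sum = 1 + 2 + 3 + 4 + 6 + 9 + 11 + 12 + ... + 66 + 99 + 132 + 198 (17 divisors) = 696
Since 696 > 396, 396 is abundant.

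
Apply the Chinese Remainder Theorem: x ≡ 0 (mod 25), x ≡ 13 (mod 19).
450

Using Chinese Remainder Theorem:
M = 25 × 19 = 475
M1 = 19, M2 = 25
y1 = 19^(-1) mod 25 = 4
y2 = 25^(-1) mod 19 = 16
x = (0×19×4 + 13×25×16) mod 475 = 450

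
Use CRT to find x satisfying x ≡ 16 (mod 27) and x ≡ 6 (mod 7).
97

Using Chinese Remainder Theorem:
M = 27 × 7 = 189
M1 = 7, M2 = 27
y1 = 7^(-1) mod 27 = 4
y2 = 27^(-1) mod 7 = 6
x = (16×7×4 + 6×27×6) mod 189 = 97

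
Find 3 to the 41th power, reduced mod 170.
133

Repeated squaring. Binary of 41 = 101001.
3^1 ≡ 3 (mod 170); 3^2 ≡ 9 (mod 170); 3^4 ≡ 81 (mod 170); 3^8 ≡ 101 (mod 170); 3^16 ≡ 1 (mod 170); 3^32 ≡ 1 (mod 170)
3^41 = 3^1 × 3^8 × 3^32 ≡ 133 (mod 170)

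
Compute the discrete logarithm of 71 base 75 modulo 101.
32

Baby-step giant-step with step n = ⌈√101⌉ = 11.
Baby steps 75^j mod 101 (j:value) for j=0..10: 0:1, 1:75, 2:70, 3:99, 4:52, 5:62, 6:4, 7:98, 8:78, 9:93, 10:6.
Giant-step multiplier: 75^(-11) ≡ 75^(100-11) = 75^89 ≡ 11 (mod 101).
Giant steps γ_i = 71·11^i mod 101: γ_0=71, γ_1=74, γ_2=6 (in table at j=10).
x = i·n + j = 2·11 + 10 = 32.
Check: 75^32 ≡ 71 (mod 101).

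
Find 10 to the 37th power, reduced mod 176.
32

Repeated squaring. Binary of 37 = 100101.
10^1 ≡ 10 (mod 176); 10^2 ≡ 100 (mod 176); 10^4 ≡ 144 (mod 176); 10^8 ≡ 144 (mod 176); 10^16 ≡ 144 (mod 176); 10^32 ≡ 144 (mod 176)
10^37 = 10^1 × 10^4 × 10^32 ≡ 32 (mod 176)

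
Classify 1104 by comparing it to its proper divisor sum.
abundant

Proper divisors of 1104: sum = 1 + 2 + 3 + 4 + 6 + 8 + 12 + 16 + ... + 184 + 276 + 368 + 552 (19 divisors) = 1872
Since 1872 > 1104, 1104 is abundant.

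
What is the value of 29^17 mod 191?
173

Repeated squaring. Binary of 17 = 10001.
29^1 ≡ 29 (mod 191); 29^2 ≡ 77 (mod 191); 29^4 ≡ 8 (mod 191); 29^8 ≡ 64 (mod 191); 29^16 ≡ 85 (mod 191)
29^17 = 29^1 × 29^16 ≡ 173 (mod 191)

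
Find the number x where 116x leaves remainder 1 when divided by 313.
170

gcd(116, 313) = 1, so the inverse exists.
Extended Euclidean algorithm on (313, 116):
313 = 2 × 116 + 81  ⟹  81 = (1)·313 + (-2)·116
116 = 1 × 81 + 35  ⟹  35 = (-1)·313 + (3)·116
81 = 2 × 35 + 11  ⟹  11 = (3)·313 + (-8)·116
35 = 3 × 11 + 2  ⟹  2 = (-10)·313 + (27)·116
11 = 5 × 2 + 1  ⟹  1 = (53)·313 + (-143)·116
So (-143)·116 ≡ 1 (mod 313), i.e. 116^(-1) ≡ -143 ≡ 170 (mod 313).
Check: 116 × 170 = 19720 ≡ 1 (mod 313)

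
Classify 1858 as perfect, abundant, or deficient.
deficient

Proper divisors of 1858: sum = 1 + 2 + 929 = 932
Since 932 < 1858, 1858 is deficient.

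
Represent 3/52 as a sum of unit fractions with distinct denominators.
1/18 + 1/468

Greedy algorithm:
3/52: ceiling(52/3) = 18, use 1/18
1/468: ceiling(468/1) = 468, use 1/468
Result: 3/52 = 1/18 + 1/468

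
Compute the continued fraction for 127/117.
[1; 11, 1, 2, 3]

Euclidean algorithm steps:
127 = 1 × 117 + 10
117 = 11 × 10 + 7
10 = 1 × 7 + 3
7 = 2 × 3 + 1
3 = 3 × 1 + 0
Continued fraction: [1; 11, 1, 2, 3]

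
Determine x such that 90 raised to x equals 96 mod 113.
93

Baby-step giant-step with step n = ⌈√113⌉ = 11.
Baby steps 90^j mod 113 (j:value) for j=0..10: 0:1, 1:90, 2:77, 3:37, 4:53, 5:24, 6:13, 7:40, 8:97, 9:29, 10:11.
Giant-step multiplier: 90^(-11) ≡ 90^(112-11) = 90^101 ≡ 46 (mod 113).
Giant steps γ_i = 96·46^i mod 113: γ_0=96, γ_1=9, γ_2=75, γ_3=60, γ_4=48, γ_5=61, γ_6=94, γ_7=30, γ_8=24 (in table at j=5).
x = i·n + j = 8·11 + 5 = 93.
Check: 90^93 ≡ 96 (mod 113).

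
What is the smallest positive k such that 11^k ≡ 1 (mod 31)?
30

31 is prime, so ord(11) divides φ(31) = 30.
Divisors of 30: 1, 2, 3, 5, 6, 10, 15, 30.
Repeated squaring: 11^1 ≡ 11, 11^2 ≡ 28, 11^4 ≡ 9, 11^8 ≡ 19, 11^16 ≡ 20 (mod 31).
Test 11^d mod 31 for each divisor d in increasing order:
11^1 ≡ 11
11^2 ≡ 28
11^3 = 11^2·11^1 ≡ 29
11^5 = 11^4·11^1 ≡ 6
11^6 = 11^4·11^2 ≡ 4
11^10 = 11^8·11^2 ≡ 5
11^15 = 11^8·11^4·11^2·11^1 ≡ 30
11^30 = 11^16·11^8·11^4·11^2 ≡ 1  ← first divisor giving 1
The order is 30.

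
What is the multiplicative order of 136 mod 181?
90

181 is prime, so ord(136) divides φ(181) = 180.
Divisors of 180: 1, 2, 3, 4, 5, 6, 9, 10, 12, 15, 18, 20, 30, 36, 45, 60, 90, 180.
Repeated squaring: 136^1 ≡ 136, 136^2 ≡ 34, 136^4 ≡ 70, 136^8 ≡ 13, 136^16 ≡ 169, 136^32 ≡ 144, 136^64 ≡ 102, 136^128 ≡ 87 (mod 181).
Test 136^d mod 181 for each divisor d in increasing order:
136^1 ≡ 136
136^2 ≡ 34
136^3 = 136^2·136^1 ≡ 99
136^4 ≡ 70
136^5 = 136^4·136^1 ≡ 108
136^6 = 136^4·136^2 ≡ 27
136^9 = 136^8·136^1 ≡ 139
136^10 = 136^8·136^2 ≡ 80
136^12 = 136^8·136^4 ≡ 5
136^15 = 136^8·136^4·136^2·136^1 ≡ 133
136^18 = 136^16·136^2 ≡ 135
136^20 = 136^16·136^4 ≡ 65
136^30 = 136^16·136^8·136^4·136^2 ≡ 132
136^36 = 136^32·136^4 ≡ 125
136^45 = 136^32·136^8·136^4·136^1 ≡ 180
136^60 = 136^32·136^16·136^8·136^4 ≡ 48
136^90 = 136^64·136^16·136^8·136^2 ≡ 1  ← first divisor giving 1
The order is 90.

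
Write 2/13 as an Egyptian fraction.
1/7 + 1/91

Greedy algorithm:
2/13: ceiling(13/2) = 7, use 1/7
1/91: ceiling(91/1) = 91, use 1/91
Result: 2/13 = 1/7 + 1/91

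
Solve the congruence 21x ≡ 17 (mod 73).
x ≡ 46 (mod 73)

gcd(21, 73) = 1, which divides 17, so solutions exist.
Find 21^(-1) mod 73 by the extended Euclidean algorithm:
73 = 3 × 21 + 10  ⟹  10 = (1)·73 + (-3)·21
21 = 2 × 10 + 1  ⟹  1 = (-2)·73 + (7)·21
So (7)·21 ≡ 1 (mod 73), i.e. 21^(-1) ≡ 7 (mod 73).
x ≡ 7 × 17 = 119 ≡ 46 (mod 73).
Check: 21 × 46 = 966 ≡ 17 (mod 73).
Unique solution: x ≡ 46 (mod 73)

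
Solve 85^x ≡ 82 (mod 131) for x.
73

Baby-step giant-step with step n = ⌈√131⌉ = 12.
Baby steps 85^j mod 131 (j:value) for j=0..11: 0:1, 1:85, 2:20, 3:128, 4:7, 5:71, 6:9, 7:110, 8:49, 9:104, 10:63, 11:115.
Giant-step multiplier: 85^(-12) ≡ 85^(130-12) = 85^118 ≡ 55 (mod 131).
Giant steps γ_i = 82·55^i mod 131: γ_0=82, γ_1=56, γ_2=67, γ_3=17, γ_4=18, γ_5=73, γ_6=85 (in table at j=1).
x = i·n + j = 6·12 + 1 = 73.
Check: 85^73 ≡ 82 (mod 131).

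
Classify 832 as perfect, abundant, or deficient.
abundant

Proper divisors of 832: sum = 1 + 2 + 4 + 8 + 13 + 16 + 26 + 32 + 52 + 64 + 104 + 208 + 416 = 946
Since 946 > 832, 832 is abundant.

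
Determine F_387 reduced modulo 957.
266

Matrix identity: Q^n = [[F_(n+1), F_n], [F_n, F_(n-1)]] with Q = [[1,1],[1,0]].
n = 387 = 110000011₂. Square-and-multiply, entries mod 957:
Q^1 = [[1,1],[1,0]]
Q^3 = (Q^1)²·Q = [[3,2],[2,1]]
Q^6 = (Q^3)² = [[13,8],[8,5]]
Q^12 = (Q^6)² = [[233,144],[144,89]]
Q^24 = (Q^12)² = [[379,432],[432,904]]
Q^48 = (Q^24)² = [[100,153],[153,904]]
Q^96 = (Q^48)² = [[871,492],[492,379]]
Q^193 = (Q^96)²·Q = [[289,640],[640,606]]
Q^387 = (Q^193)²·Q = [[780,266],[266,514]]
F_387 mod 957 = Q^387[0][1] = 266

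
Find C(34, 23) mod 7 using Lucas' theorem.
4

Using Lucas' theorem:
Write n=34 and k=23 in base 7:
n in base 7: [4, 6]
k in base 7: [3, 2]
C(34,23) mod 7 = ∏ C(n_i, k_i) mod 7
Digit binomials (mod 7): C(4,3) = 4; C(6,2) = 15 ≡ 1
Product: 4 × 1 = 4 ≡ 4 (mod 7)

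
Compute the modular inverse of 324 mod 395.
89

gcd(324, 395) = 1, so the inverse exists.
Extended Euclidean algorithm on (395, 324):
395 = 1 × 324 + 71  ⟹  71 = (1)·395 + (-1)·324
324 = 4 × 71 + 40  ⟹  40 = (-4)·395 + (5)·324
71 = 1 × 40 + 31  ⟹  31 = (5)·395 + (-6)·324
40 = 1 × 31 + 9  ⟹  9 = (-9)·395 + (11)·324
31 = 3 × 9 + 4  ⟹  4 = (32)·395 + (-39)·324
9 = 2 × 4 + 1  ⟹  1 = (-73)·395 + (89)·324
So (89)·324 ≡ 1 (mod 395), i.e. 324^(-1) ≡ 89 (mod 395).
Check: 324 × 89 = 28836 ≡ 1 (mod 395)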